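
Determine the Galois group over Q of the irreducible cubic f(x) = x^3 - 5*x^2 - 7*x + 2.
Gal(K/Q) = S_3 (symmetric group of order 6)

Compute the discriminant of x^3 + (-5)*x^2 + (-7)*x + (2): Δ = 4749. Since Δ is not a rational square, the Galois group is not contained in A_3; it must be the full S_3 (irreducibility of the cubic rules out anything smaller).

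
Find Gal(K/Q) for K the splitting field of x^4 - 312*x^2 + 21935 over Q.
Gal(K/Q) = V_4 (Klein four-group, Z/2Z × Z/2Z)

f factors as (x^2 - 205)(x^2 - 107), so the splitting field is K = Q(sqrt(205), sqrt(107)). The elements 205, 107, 21935 are all non-squares in Q, so sqrt(205) and sqrt(107) generate independent quadratic extensions. Thus [K:Q] = 4 and Gal(K/Q) is generated by the two order-2 automorphisms sqrt(205) ↦ -sqrt(205) and sqrt(107) ↦ -sqrt(107), giving V_4.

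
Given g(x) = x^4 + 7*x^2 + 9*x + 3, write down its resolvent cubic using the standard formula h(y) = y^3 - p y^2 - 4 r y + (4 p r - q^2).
h(y) = y^3 - 7*y^2 - 12*y + 3

Identify coefficients: p = 7, q = 9, r = 3.
Plug into h(y) = y^3 - p y^2 - 4 r y + (4 p r - q^2):
  h(y) = y^3 - (7) y^2 - 4*(3) y + (4*(7)*(3) - (9)^2)
       = y^3 + (-7) y^2 + (-12) y + (3).
Simplifying: h(y) = y^3 - 7*y^2 - 12*y + 3.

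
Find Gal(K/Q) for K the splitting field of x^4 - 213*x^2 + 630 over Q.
Gal(K/Q) = V_4 (Klein four-group, Z/2Z × Z/2Z)

f factors as (x^2 - 210)(x^2 - 3), so the splitting field is K = Q(sqrt(210), sqrt(3)). The elements 210, 3, 630 are all non-squares in Q, so sqrt(210) and sqrt(3) generate independent quadratic extensions. Thus [K:Q] = 4 and Gal(K/Q) is generated by the two order-2 automorphisms sqrt(210) ↦ -sqrt(210) and sqrt(3) ↦ -sqrt(3), giving V_4.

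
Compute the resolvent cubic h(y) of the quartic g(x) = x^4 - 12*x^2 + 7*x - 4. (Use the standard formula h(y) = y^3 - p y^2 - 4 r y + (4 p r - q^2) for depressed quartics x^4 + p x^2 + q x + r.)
h(y) = y^3 + 12*y^2 + 16*y + 143

Identify coefficients: p = -12, q = 7, r = -4.
Plug into h(y) = y^3 - p y^2 - 4 r y + (4 p r - q^2):
  h(y) = y^3 - (-12) y^2 - 4*(-4) y + (4*(-12)*(-4) - (7)^2)
       = y^3 + (12) y^2 + (16) y + (143).
Simplifying: h(y) = y^3 + 12*y^2 + 16*y + 143.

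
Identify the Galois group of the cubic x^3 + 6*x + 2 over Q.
Gal(K/Q) = S_3 (symmetric group of order 6)

Compute the discriminant of x^3 + (0)*x^2 + (6)*x + (2): Δ = -972. Since Δ is not a rational square, the Galois group is not contained in A_3; it must be the full S_3 (irreducibility of the cubic rules out anything smaller).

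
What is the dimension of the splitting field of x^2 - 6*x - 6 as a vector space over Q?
[K:Q] = 2

The discriminant of x^2 + (-6)*x + (-6) is b^2 - 4c = 36 - (-24) = 60. Since 60 is not a perfect square in Q, the polynomial is irreducible over Q. Its two roots generate a degree-2 extension, so [K:Q] = 2.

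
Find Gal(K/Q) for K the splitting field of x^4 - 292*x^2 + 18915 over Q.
Gal(K/Q) = V_4 (Klein four-group, Z/2Z × Z/2Z)

f factors as (x^2 - 97)(x^2 - 195), so the splitting field is K = Q(sqrt(97), sqrt(195)). The elements 97, 195, 18915 are all non-squares in Q, so sqrt(97) and sqrt(195) generate independent quadratic extensions. Thus [K:Q] = 4 and Gal(K/Q) is generated by the two order-2 automorphisms sqrt(97) ↦ -sqrt(97) and sqrt(195) ↦ -sqrt(195), giving V_4.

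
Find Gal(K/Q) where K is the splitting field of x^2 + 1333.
Gal(K/Q) = Z/2Z (cyclic of order 2)

x^2 + 1333 is irreducible over Q since -1333 is not a rational square. The splitting field Q(sqrt(-1333)) has degree 2 over Q, and its unique nontrivial automorphism is sqrt(-1333) ↦ -sqrt(-1333). Hence Gal(Q(sqrt(-1333))/Q) = Z/2Z.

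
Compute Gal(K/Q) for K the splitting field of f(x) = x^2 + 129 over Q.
Gal(K/Q) = Z/2Z (cyclic of order 2)

x^2 + 129 is irreducible over Q since -129 is not a rational square. The splitting field Q(sqrt(-129)) has degree 2 over Q, and its unique nontrivial automorphism is sqrt(-129) ↦ -sqrt(-129). Hence Gal(Q(sqrt(-129))/Q) = Z/2Z.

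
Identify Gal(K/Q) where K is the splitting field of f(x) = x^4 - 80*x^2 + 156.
Gal(K/Q) = V_4 (Klein four-group, Z/2Z × Z/2Z)

f factors as (x^2 - 78)(x^2 - 2), so the splitting field is K = Q(sqrt(78), sqrt(2)). The elements 78, 2, 156 are all non-squares in Q, so sqrt(78) and sqrt(2) generate independent quadratic extensions. Thus [K:Q] = 4 and Gal(K/Q) is generated by the two order-2 automorphisms sqrt(78) ↦ -sqrt(78) and sqrt(2) ↦ -sqrt(2), giving V_4.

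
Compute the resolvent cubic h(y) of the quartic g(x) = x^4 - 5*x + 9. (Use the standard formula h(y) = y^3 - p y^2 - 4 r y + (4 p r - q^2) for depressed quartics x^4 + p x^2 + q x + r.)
h(y) = y^3 - 36*y - 25

Identify coefficients: p = 0, q = -5, r = 9.
Plug into h(y) = y^3 - p y^2 - 4 r y + (4 p r - q^2):
  h(y) = y^3 - (0) y^2 - 4*(9) y + (4*(0)*(9) - (-5)^2)
       = y^3 + (0) y^2 + (-36) y + (-25).
Simplifying: h(y) = y^3 - 36*y - 25.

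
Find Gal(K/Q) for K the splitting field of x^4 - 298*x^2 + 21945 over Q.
Gal(K/Q) = V_4 (Klein four-group, Z/2Z × Z/2Z)

f factors as (x^2 - 165)(x^2 - 133), so the splitting field is K = Q(sqrt(165), sqrt(133)). The elements 165, 133, 21945 are all non-squares in Q, so sqrt(165) and sqrt(133) generate independent quadratic extensions. Thus [K:Q] = 4 and Gal(K/Q) is generated by the two order-2 automorphisms sqrt(165) ↦ -sqrt(165) and sqrt(133) ↦ -sqrt(133), giving V_4.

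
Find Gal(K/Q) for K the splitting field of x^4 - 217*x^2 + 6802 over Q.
Gal(K/Q) = V_4 (Klein four-group, Z/2Z × Z/2Z)

f factors as (x^2 - 179)(x^2 - 38), so the splitting field is K = Q(sqrt(179), sqrt(38)). The elements 179, 38, 6802 are all non-squares in Q, so sqrt(179) and sqrt(38) generate independent quadratic extensions. Thus [K:Q] = 4 and Gal(K/Q) is generated by the two order-2 automorphisms sqrt(179) ↦ -sqrt(179) and sqrt(38) ↦ -sqrt(38), giving V_4.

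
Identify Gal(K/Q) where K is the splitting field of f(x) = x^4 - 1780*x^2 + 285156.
Gal(K/Q) = Z/2Z (cyclic of order 2)

f factors as (x^2 - 1602)(x^2 - 178), so the splitting field is K = Q(sqrt(1602), sqrt(178)). The squarefree part of 1602 is 178 and the squarefree part of 178 is also 178, so sqrt(1602) and sqrt(178) are both rational multiples of sqrt(178). Hence Q(sqrt(1602)) = Q(sqrt(178)) = Q(sqrt(178)), and the splitting field collapses to a single degree-2 extension with Galois group Z/2Z.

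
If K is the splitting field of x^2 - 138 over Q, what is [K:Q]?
[K:Q] = 2

The polynomial x^2 - 138 is irreducible over Q since 138 is not a perfect square. Its splitting field is Q(sqrt(138)), which has degree 2 over Q.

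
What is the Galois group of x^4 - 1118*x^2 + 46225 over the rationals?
Gal(K/Q) = Z/2Z (cyclic of order 2)

f factors as (x^2 - 43)(x^2 - 1075), so the splitting field is K = Q(sqrt(43), sqrt(1075)). The squarefree part of 43 is 43 and the squarefree part of 1075 is also 43, so sqrt(43) and sqrt(1075) are both rational multiples of sqrt(43). Hence Q(sqrt(43)) = Q(sqrt(1075)) = Q(sqrt(43)), and the splitting field collapses to a single degree-2 extension with Galois group Z/2Z.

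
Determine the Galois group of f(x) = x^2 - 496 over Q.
Gal(K/Q) = Z/2Z (cyclic of order 2)

x^2 - 496 is irreducible over Q since 496 is not a rational square. The splitting field Q(sqrt(496)) has degree 2 over Q, and its unique nontrivial automorphism is sqrt(496) ↦ -sqrt(496). Hence Gal(Q(sqrt(496))/Q) = Z/2Z.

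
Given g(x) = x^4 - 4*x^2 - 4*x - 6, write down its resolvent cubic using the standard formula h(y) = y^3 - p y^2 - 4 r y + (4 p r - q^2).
h(y) = y^3 + 4*y^2 + 24*y + 80

Identify coefficients: p = -4, q = -4, r = -6.
Plug into h(y) = y^3 - p y^2 - 4 r y + (4 p r - q^2):
  h(y) = y^3 - (-4) y^2 - 4*(-6) y + (4*(-4)*(-6) - (-4)^2)
       = y^3 + (4) y^2 + (24) y + (80).
Simplifying: h(y) = y^3 + 4*y^2 + 24*y + 80.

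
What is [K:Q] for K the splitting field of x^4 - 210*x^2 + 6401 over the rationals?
[K:Q] = 4

f factors as (x^2 - 173)(x^2 - 37); the splitting field is K = Q(sqrt(173), sqrt(37)). Since 173, 37, and 6401 are all non-squares in Q, the three subfields Q(sqrt(173)), Q(sqrt(37)), Q(sqrt(6401)) are distinct degree-2 extensions, so [K:Q] = 4 (Klein four Galois group).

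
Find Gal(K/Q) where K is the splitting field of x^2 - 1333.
Gal(K/Q) = Z/2Z (cyclic of order 2)

x^2 - 1333 is irreducible over Q since 1333 is not a rational square. The splitting field Q(sqrt(1333)) has degree 2 over Q, and its unique nontrivial automorphism is sqrt(1333) ↦ -sqrt(1333). Hence Gal(Q(sqrt(1333))/Q) = Z/2Z.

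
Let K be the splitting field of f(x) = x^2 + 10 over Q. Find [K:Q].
[K:Q] = 2

The discriminant of x^2 + (0)*x + (10) is b^2 - 4c = 0 - (40) = -40. Since -40 is not a perfect square in Q, the polynomial is irreducible over Q. Its two roots generate a degree-2 extension, so [K:Q] = 2.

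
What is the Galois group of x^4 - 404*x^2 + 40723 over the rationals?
Gal(K/Q) = V_4 (Klein four-group, Z/2Z × Z/2Z)

f factors as (x^2 - 193)(x^2 - 211), so the splitting field is K = Q(sqrt(193), sqrt(211)). The elements 193, 211, 40723 are all non-squares in Q, so sqrt(193) and sqrt(211) generate independent quadratic extensions. Thus [K:Q] = 4 and Gal(K/Q) is generated by the two order-2 automorphisms sqrt(193) ↦ -sqrt(193) and sqrt(211) ↦ -sqrt(211), giving V_4.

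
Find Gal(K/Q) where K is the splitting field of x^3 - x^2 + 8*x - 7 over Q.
Gal(K/Q) = S_3 (symmetric group of order 6)

Compute the discriminant of x^3 + (-1)*x^2 + (8)*x + (-7): Δ = -2327. Since Δ is not a rational square, the Galois group is not contained in A_3; it must be the full S_3 (irreducibility of the cubic rules out anything smaller).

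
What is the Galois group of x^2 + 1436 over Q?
Gal(K/Q) = Z/2Z (cyclic of order 2)

x^2 + 1436 is irreducible over Q since -1436 is not a rational square. The splitting field Q(sqrt(-1436)) has degree 2 over Q, and its unique nontrivial automorphism is sqrt(-1436) ↦ -sqrt(-1436). Hence Gal(Q(sqrt(-1436))/Q) = Z/2Z.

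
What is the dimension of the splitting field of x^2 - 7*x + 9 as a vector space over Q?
[K:Q] = 2

The discriminant of x^2 + (-7)*x + (9) is b^2 - 4c = 49 - (36) = 13. Since 13 is not a perfect square in Q, the polynomial is irreducible over Q. Its two roots generate a degree-2 extension, so [K:Q] = 2.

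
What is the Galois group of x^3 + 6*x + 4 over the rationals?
Gal(K/Q) = S_3 (symmetric group of order 6)

Compute the discriminant of x^3 + (0)*x^2 + (6)*x + (4): Δ = -1296. Since Δ is not a rational square, the Galois group is not contained in A_3; it must be the full S_3 (irreducibility of the cubic rules out anything smaller).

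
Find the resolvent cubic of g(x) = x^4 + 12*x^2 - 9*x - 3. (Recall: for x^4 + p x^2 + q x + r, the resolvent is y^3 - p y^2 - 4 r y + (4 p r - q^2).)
h(y) = y^3 - 12*y^2 + 12*y - 225

Identify coefficients: p = 12, q = -9, r = -3.
Plug into h(y) = y^3 - p y^2 - 4 r y + (4 p r - q^2):
  h(y) = y^3 - (12) y^2 - 4*(-3) y + (4*(12)*(-3) - (-9)^2)
       = y^3 + (-12) y^2 + (12) y + (-225).
Simplifying: h(y) = y^3 - 12*y^2 + 12*y - 225.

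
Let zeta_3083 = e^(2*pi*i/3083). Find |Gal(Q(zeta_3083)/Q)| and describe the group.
|Gal(Q(zeta_3083)/Q)| = phi(3083) = 3082; group ≅ (Z/3083Z)^* ≅ Z/3082Z

The n-th cyclotomic polynomial Φ_3083(x) is the minimal polynomial of zeta_3083 over Q and has degree phi(3083) = 3082. So Q(zeta_3083) is a degree-3082 Galois extension with Galois group (Z/3083Z)^*. (Z/3083Z)^* is cyclic since 3083 is an odd prime power (or 4). Hence Gal(Q(zeta_3083)/Q) ≅ Z/3082Z.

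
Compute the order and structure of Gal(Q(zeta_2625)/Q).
|Gal(Q(zeta_2625)/Q)| = phi(2625) = 1200; group ≅ (Z/2625Z)^* ≅ Z/2Z × Z/6Z × Z/100Z

The n-th cyclotomic polynomial Φ_2625(x) is the minimal polynomial of zeta_2625 over Q and has degree phi(2625) = 1200. So Q(zeta_2625) is a degree-1200 Galois extension with Galois group (Z/2625Z)^*. By CRT, (Z/2625Z)^* ≅ (Z/3Z)^* × (Z/125Z)^* × (Z/7Z)^*. Each prime-power unit group is (Z/3Z)^* ≅ Z/2Z; (Z/125Z)^* ≅ Z/100Z; (Z/7Z)^* ≅ Z/6Z. Hence Gal(Q(zeta_2625)/Q) ≅ Z/2Z × Z/6Z × Z/100Z.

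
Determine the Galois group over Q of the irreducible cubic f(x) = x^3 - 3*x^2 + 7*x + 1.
Gal(K/Q) = S_3 (symmetric group of order 6)

Compute the discriminant of x^3 + (-3)*x^2 + (7)*x + (1): Δ = -1228. Since Δ is not a rational square, the Galois group is not contained in A_3; it must be the full S_3 (irreducibility of the cubic rules out anything smaller).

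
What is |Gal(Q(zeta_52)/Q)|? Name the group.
|Gal(Q(zeta_52)/Q)| = phi(52) = 24; group ≅ (Z/52Z)^* ≅ Z/2Z × Z/12Z

The n-th cyclotomic polynomial Φ_52(x) is the minimal polynomial of zeta_52 over Q and has degree phi(52) = 24. So Q(zeta_52) is a degree-24 Galois extension with Galois group (Z/52Z)^*. By CRT, (Z/52Z)^* ≅ (Z/4Z)^* × (Z/13Z)^*. Each prime-power unit group is (Z/4Z)^* ≅ Z/2Z; (Z/13Z)^* ≅ Z/12Z. Hence Gal(Q(zeta_52)/Q) ≅ Z/2Z × Z/12Z.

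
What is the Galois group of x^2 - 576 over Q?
Gal(K/Q) = trivial group (order 1)

x^2 - 576 factors as (x - 24)(x + 24) over Q, so its splitting field is Q itself and the Galois group is trivial.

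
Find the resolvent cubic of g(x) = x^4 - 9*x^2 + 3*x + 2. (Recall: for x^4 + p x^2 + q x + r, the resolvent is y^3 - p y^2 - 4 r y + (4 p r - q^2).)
h(y) = y^3 + 9*y^2 - 8*y - 81

Identify coefficients: p = -9, q = 3, r = 2.
Plug into h(y) = y^3 - p y^2 - 4 r y + (4 p r - q^2):
  h(y) = y^3 - (-9) y^2 - 4*(2) y + (4*(-9)*(2) - (3)^2)
       = y^3 + (9) y^2 + (-8) y + (-81).
Simplifying: h(y) = y^3 + 9*y^2 - 8*y - 81.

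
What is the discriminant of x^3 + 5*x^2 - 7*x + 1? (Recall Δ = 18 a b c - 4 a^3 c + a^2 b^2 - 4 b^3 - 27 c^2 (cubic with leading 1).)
Δ = 1440

For x^3 + a x^2 + b x + c the discriminant is Δ = 18 a b c - 4 a^3 c + a^2 b^2 - 4 b^3 - 27 c^2.
Plug a = 5, b = -7, c = 1:
  18*(5)*(-7)*(1) - 4*(5)^3*(1) + (5)^2*(-7)^2 - 4*(-7)^3 - 27*(1)^2
  = -630 + (-500) + 1225 + (1372) + (-27)
  = 1440.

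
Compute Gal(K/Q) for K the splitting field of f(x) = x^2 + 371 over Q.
Gal(K/Q) = Z/2Z (cyclic of order 2)

x^2 + 371 is irreducible over Q since -371 is not a rational square. The splitting field Q(sqrt(-371)) has degree 2 over Q, and its unique nontrivial automorphism is sqrt(-371) ↦ -sqrt(-371). Hence Gal(Q(sqrt(-371))/Q) = Z/2Z.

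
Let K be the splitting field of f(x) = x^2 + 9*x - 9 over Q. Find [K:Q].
[K:Q] = 2

The discriminant of x^2 + (9)*x + (-9) is b^2 - 4c = 81 - (-36) = 117. Since 117 is not a perfect square in Q, the polynomial is irreducible over Q. Its two roots generate a degree-2 extension, so [K:Q] = 2.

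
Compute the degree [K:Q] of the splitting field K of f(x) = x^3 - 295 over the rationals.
[K:Q] = 6

x^3 - 295 has one real root r = 295^(1/3) and two complex roots r*zeta_3, r*zeta_3^2 where zeta_3 = e^(2*pi*i/3). The splitting field is Q(r, zeta_3). [Q(r):Q] = 3 and [Q(zeta_3):Q] = 2 with gcd = 1, so [Q(r, zeta_3):Q] = 3 * 2 = 6.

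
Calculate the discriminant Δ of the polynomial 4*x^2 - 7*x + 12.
Δ = -143

For a quadratic a x^2 + b x + c the discriminant is Δ = b^2 - 4ac = (-7)^2 - 4*(4)*(12) = 49 - (192) = -143.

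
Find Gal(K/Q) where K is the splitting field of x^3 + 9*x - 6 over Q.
Gal(K/Q) = S_3 (symmetric group of order 6)

Compute the discriminant of x^3 + (0)*x^2 + (9)*x + (-6): Δ = -3888. Since Δ is not a rational square, the Galois group is not contained in A_3; it must be the full S_3 (irreducibility of the cubic rules out anything smaller).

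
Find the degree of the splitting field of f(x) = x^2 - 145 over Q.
[K:Q] = 2

The polynomial x^2 - 145 is irreducible over Q since 145 is not a perfect square. Its splitting field is Q(sqrt(145)), which has degree 2 over Q.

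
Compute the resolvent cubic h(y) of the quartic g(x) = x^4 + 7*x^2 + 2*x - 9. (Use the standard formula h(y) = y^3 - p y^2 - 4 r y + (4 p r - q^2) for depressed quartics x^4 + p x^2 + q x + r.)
h(y) = y^3 - 7*y^2 + 36*y - 256

Identify coefficients: p = 7, q = 2, r = -9.
Plug into h(y) = y^3 - p y^2 - 4 r y + (4 p r - q^2):
  h(y) = y^3 - (7) y^2 - 4*(-9) y + (4*(7)*(-9) - (2)^2)
       = y^3 + (-7) y^2 + (36) y + (-256).
Simplifying: h(y) = y^3 - 7*y^2 + 36*y - 256.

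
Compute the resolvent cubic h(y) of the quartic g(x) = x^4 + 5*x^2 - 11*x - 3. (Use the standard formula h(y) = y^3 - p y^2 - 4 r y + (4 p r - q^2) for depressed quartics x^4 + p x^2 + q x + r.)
h(y) = y^3 - 5*y^2 + 12*y - 181

Identify coefficients: p = 5, q = -11, r = -3.
Plug into h(y) = y^3 - p y^2 - 4 r y + (4 p r - q^2):
  h(y) = y^3 - (5) y^2 - 4*(-3) y + (4*(5)*(-3) - (-11)^2)
       = y^3 + (-5) y^2 + (12) y + (-181).
Simplifying: h(y) = y^3 - 5*y^2 + 12*y - 181.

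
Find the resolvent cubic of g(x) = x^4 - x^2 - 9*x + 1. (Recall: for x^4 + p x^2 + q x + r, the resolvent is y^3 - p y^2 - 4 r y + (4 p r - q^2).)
h(y) = y^3 + y^2 - 4*y - 85

Identify coefficients: p = -1, q = -9, r = 1.
Plug into h(y) = y^3 - p y^2 - 4 r y + (4 p r - q^2):
  h(y) = y^3 - (-1) y^2 - 4*(1) y + (4*(-1)*(1) - (-9)^2)
       = y^3 + (1) y^2 + (-4) y + (-85).
Simplifying: h(y) = y^3 + y^2 - 4*y - 85.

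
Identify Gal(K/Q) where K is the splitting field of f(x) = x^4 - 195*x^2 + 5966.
Gal(K/Q) = V_4 (Klein four-group, Z/2Z × Z/2Z)

f factors as (x^2 - 38)(x^2 - 157), so the splitting field is K = Q(sqrt(38), sqrt(157)). The elements 38, 157, 5966 are all non-squares in Q, so sqrt(38) and sqrt(157) generate independent quadratic extensions. Thus [K:Q] = 4 and Gal(K/Q) is generated by the two order-2 automorphisms sqrt(38) ↦ -sqrt(38) and sqrt(157) ↦ -sqrt(157), giving V_4.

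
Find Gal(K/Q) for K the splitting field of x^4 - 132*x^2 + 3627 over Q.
Gal(K/Q) = V_4 (Klein four-group, Z/2Z × Z/2Z)

f factors as (x^2 - 39)(x^2 - 93), so the splitting field is K = Q(sqrt(39), sqrt(93)). The elements 39, 93, 3627 are all non-squares in Q, so sqrt(39) and sqrt(93) generate independent quadratic extensions. Thus [K:Q] = 4 and Gal(K/Q) is generated by the two order-2 automorphisms sqrt(39) ↦ -sqrt(39) and sqrt(93) ↦ -sqrt(93), giving V_4.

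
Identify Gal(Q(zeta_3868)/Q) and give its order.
|Gal(Q(zeta_3868)/Q)| = phi(3868) = 1932; group ≅ (Z/3868Z)^* ≅ Z/2Z × Z/966Z

The n-th cyclotomic polynomial Φ_3868(x) is the minimal polynomial of zeta_3868 over Q and has degree phi(3868) = 1932. So Q(zeta_3868) is a degree-1932 Galois extension with Galois group (Z/3868Z)^*. By CRT, (Z/3868Z)^* ≅ (Z/4Z)^* × (Z/967Z)^*. Each prime-power unit group is (Z/4Z)^* ≅ Z/2Z; (Z/967Z)^* ≅ Z/966Z. Hence Gal(Q(zeta_3868)/Q) ≅ Z/2Z × Z/966Z.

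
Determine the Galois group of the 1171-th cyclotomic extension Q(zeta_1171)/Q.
|Gal(Q(zeta_1171)/Q)| = phi(1171) = 1170; group ≅ (Z/1171Z)^* ≅ Z/1170Z

The n-th cyclotomic polynomial Φ_1171(x) is the minimal polynomial of zeta_1171 over Q and has degree phi(1171) = 1170. So Q(zeta_1171) is a degree-1170 Galois extension with Galois group (Z/1171Z)^*. (Z/1171Z)^* is cyclic since 1171 is an odd prime power (or 4). Hence Gal(Q(zeta_1171)/Q) ≅ Z/1170Z.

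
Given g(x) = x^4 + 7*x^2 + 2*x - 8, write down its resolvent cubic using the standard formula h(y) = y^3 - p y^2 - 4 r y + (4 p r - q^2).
h(y) = y^3 - 7*y^2 + 32*y - 228

Identify coefficients: p = 7, q = 2, r = -8.
Plug into h(y) = y^3 - p y^2 - 4 r y + (4 p r - q^2):
  h(y) = y^3 - (7) y^2 - 4*(-8) y + (4*(7)*(-8) - (2)^2)
       = y^3 + (-7) y^2 + (32) y + (-228).
Simplifying: h(y) = y^3 - 7*y^2 + 32*y - 228.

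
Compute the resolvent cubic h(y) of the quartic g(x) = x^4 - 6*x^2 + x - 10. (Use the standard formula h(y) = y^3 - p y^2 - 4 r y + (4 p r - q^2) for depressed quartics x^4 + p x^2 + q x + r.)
h(y) = y^3 + 6*y^2 + 40*y + 239

Identify coefficients: p = -6, q = 1, r = -10.
Plug into h(y) = y^3 - p y^2 - 4 r y + (4 p r - q^2):
  h(y) = y^3 - (-6) y^2 - 4*(-10) y + (4*(-6)*(-10) - (1)^2)
       = y^3 + (6) y^2 + (40) y + (239).
Simplifying: h(y) = y^3 + 6*y^2 + 40*y + 239.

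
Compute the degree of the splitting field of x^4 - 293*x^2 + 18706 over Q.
[K:Q] = 4

f factors as (x^2 - 94)(x^2 - 199); the splitting field is K = Q(sqrt(94), sqrt(199)). Since 94, 199, and 18706 are all non-squares in Q, the three subfields Q(sqrt(94)), Q(sqrt(199)), Q(sqrt(18706)) are distinct degree-2 extensions, so [K:Q] = 4 (Klein four Galois group).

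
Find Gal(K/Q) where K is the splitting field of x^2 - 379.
Gal(K/Q) = Z/2Z (cyclic of order 2)

x^2 - 379 is irreducible over Q since 379 is not a rational square. The splitting field Q(sqrt(379)) has degree 2 over Q, and its unique nontrivial automorphism is sqrt(379) ↦ -sqrt(379). Hence Gal(Q(sqrt(379))/Q) = Z/2Z.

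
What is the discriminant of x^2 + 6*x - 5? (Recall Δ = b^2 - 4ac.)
Δ = 56

For a quadratic a x^2 + b x + c the discriminant is Δ = b^2 - 4ac = (6)^2 - 4*(1)*(-5) = 36 - (-20) = 56.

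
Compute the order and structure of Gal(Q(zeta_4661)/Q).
|Gal(Q(zeta_4661)/Q)| = phi(4661) = 4524; group ≅ (Z/4661Z)^* ≅ Z/58Z × Z/78Z

The n-th cyclotomic polynomial Φ_4661(x) is the minimal polynomial of zeta_4661 over Q and has degree phi(4661) = 4524. So Q(zeta_4661) is a degree-4524 Galois extension with Galois group (Z/4661Z)^*. By CRT, (Z/4661Z)^* ≅ (Z/59Z)^* × (Z/79Z)^*. Each prime-power unit group is (Z/59Z)^* ≅ Z/58Z; (Z/79Z)^* ≅ Z/78Z. Hence Gal(Q(zeta_4661)/Q) ≅ Z/58Z × Z/78Z.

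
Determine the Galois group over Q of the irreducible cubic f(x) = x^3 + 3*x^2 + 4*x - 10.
Gal(K/Q) = S_3 (symmetric group of order 6)

Compute the discriminant of x^3 + (3)*x^2 + (4)*x + (-10): Δ = -3892. Since Δ is not a rational square, the Galois group is not contained in A_3; it must be the full S_3 (irreducibility of the cubic rules out anything smaller).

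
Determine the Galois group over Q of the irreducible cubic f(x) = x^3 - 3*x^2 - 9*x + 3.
Gal(K/Q) = A_3 (cyclic of order 3)

Compute the discriminant of x^3 + (-3)*x^2 + (-9)*x + (3): Δ = 5184. Since Δ is a perfect square (Δ = 72^2), the Galois group is contained in A_3. Irreducibility forces the group to be transitive on three roots, so Gal = A_3.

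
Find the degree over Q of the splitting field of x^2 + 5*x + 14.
[K:Q] = 2

The discriminant of x^2 + (5)*x + (14) is b^2 - 4c = 25 - (56) = -31. Since -31 is not a perfect square in Q, the polynomial is irreducible over Q. Its two roots generate a degree-2 extension, so [K:Q] = 2.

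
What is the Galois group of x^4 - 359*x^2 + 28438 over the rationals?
Gal(K/Q) = V_4 (Klein four-group, Z/2Z × Z/2Z)

f factors as (x^2 - 118)(x^2 - 241), so the splitting field is K = Q(sqrt(118), sqrt(241)). The elements 118, 241, 28438 are all non-squares in Q, so sqrt(118) and sqrt(241) generate independent quadratic extensions. Thus [K:Q] = 4 and Gal(K/Q) is generated by the two order-2 automorphisms sqrt(118) ↦ -sqrt(118) and sqrt(241) ↦ -sqrt(241), giving V_4.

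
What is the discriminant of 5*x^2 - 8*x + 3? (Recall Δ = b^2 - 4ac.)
Δ = 4

For a quadratic a x^2 + b x + c the discriminant is Δ = b^2 - 4ac = (-8)^2 - 4*(5)*(3) = 64 - (60) = 4.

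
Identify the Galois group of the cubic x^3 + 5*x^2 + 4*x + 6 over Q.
Gal(K/Q) = S_3 (symmetric group of order 6)

Compute the discriminant of x^3 + (5)*x^2 + (4)*x + (6): Δ = -1668. Since Δ is not a rational square, the Galois group is not contained in A_3; it must be the full S_3 (irreducibility of the cubic rules out anything smaller).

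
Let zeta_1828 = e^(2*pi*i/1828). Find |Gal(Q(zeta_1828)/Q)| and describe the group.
|Gal(Q(zeta_1828)/Q)| = phi(1828) = 912; group ≅ (Z/1828Z)^* ≅ Z/2Z × Z/456Z

The n-th cyclotomic polynomial Φ_1828(x) is the minimal polynomial of zeta_1828 over Q and has degree phi(1828) = 912. So Q(zeta_1828) is a degree-912 Galois extension with Galois group (Z/1828Z)^*. By CRT, (Z/1828Z)^* ≅ (Z/4Z)^* × (Z/457Z)^*. Each prime-power unit group is (Z/4Z)^* ≅ Z/2Z; (Z/457Z)^* ≅ Z/456Z. Hence Gal(Q(zeta_1828)/Q) ≅ Z/2Z × Z/456Z.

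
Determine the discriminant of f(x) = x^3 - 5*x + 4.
Δ = 68

For a depressed cubic x^3 + p x + q the discriminant is Δ = -4 p^3 - 27 q^2 = -4*(-5)^3 - 27*(4)^2 = 500 - 432 = 68.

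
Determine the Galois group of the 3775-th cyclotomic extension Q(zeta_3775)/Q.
|Gal(Q(zeta_3775)/Q)| = phi(3775) = 3000; group ≅ (Z/3775Z)^* ≅ Z/20Z × Z/150Z

The n-th cyclotomic polynomial Φ_3775(x) is the minimal polynomial of zeta_3775 over Q and has degree phi(3775) = 3000. So Q(zeta_3775) is a degree-3000 Galois extension with Galois group (Z/3775Z)^*. By CRT, (Z/3775Z)^* ≅ (Z/25Z)^* × (Z/151Z)^*. Each prime-power unit group is (Z/25Z)^* ≅ Z/20Z; (Z/151Z)^* ≅ Z/150Z. Hence Gal(Q(zeta_3775)/Q) ≅ Z/20Z × Z/150Z.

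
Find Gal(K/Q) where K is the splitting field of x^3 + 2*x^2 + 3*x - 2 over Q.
Gal(K/Q) = S_3 (symmetric group of order 6)

Compute the discriminant of x^3 + (2)*x^2 + (3)*x + (-2): Δ = -332. Since Δ is not a rational square, the Galois group is not contained in A_3; it must be the full S_3 (irreducibility of the cubic rules out anything smaller).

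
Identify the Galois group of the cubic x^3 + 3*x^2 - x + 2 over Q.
Gal(K/Q) = S_3 (symmetric group of order 6)

Compute the discriminant of x^3 + (3)*x^2 + (-1)*x + (2): Δ = -419. Since Δ is not a rational square, the Galois group is not contained in A_3; it must be the full S_3 (irreducibility of the cubic rules out anything smaller).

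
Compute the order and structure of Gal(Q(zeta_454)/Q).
|Gal(Q(zeta_454)/Q)| = phi(454) = 226; group ≅ (Z/454Z)^* ≅ Z/226Z

The n-th cyclotomic polynomial Φ_454(x) is the minimal polynomial of zeta_454 over Q and has degree phi(454) = 226. So Q(zeta_454) is a degree-226 Galois extension with Galois group (Z/454Z)^*. By CRT, (Z/454Z)^* ≅ (Z/2Z)^* × (Z/227Z)^*. Each prime-power unit group is (Z/2Z)^* ≅ trivial group (order 1); (Z/227Z)^* ≅ Z/226Z. Hence Gal(Q(zeta_454)/Q) ≅ Z/226Z.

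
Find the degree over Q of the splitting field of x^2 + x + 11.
[K:Q] = 2

The discriminant of x^2 + (1)*x + (11) is b^2 - 4c = 1 - (44) = -43. Since -43 is not a perfect square in Q, the polynomial is irreducible over Q. Its two roots generate a degree-2 extension, so [K:Q] = 2.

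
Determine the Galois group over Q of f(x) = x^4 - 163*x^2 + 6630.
Gal(K/Q) = V_4 (Klein four-group, Z/2Z × Z/2Z)

f factors as (x^2 - 78)(x^2 - 85), so the splitting field is K = Q(sqrt(78), sqrt(85)). The elements 78, 85, 6630 are all non-squares in Q, so sqrt(78) and sqrt(85) generate independent quadratic extensions. Thus [K:Q] = 4 and Gal(K/Q) is generated by the two order-2 automorphisms sqrt(78) ↦ -sqrt(78) and sqrt(85) ↦ -sqrt(85), giving V_4.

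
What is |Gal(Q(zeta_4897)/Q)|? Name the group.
|Gal(Q(zeta_4897)/Q)| = phi(4897) = 4756; group ≅ (Z/4897Z)^* ≅ Z/58Z × Z/82Z

The n-th cyclotomic polynomial Φ_4897(x) is the minimal polynomial of zeta_4897 over Q and has degree phi(4897) = 4756. So Q(zeta_4897) is a degree-4756 Galois extension with Galois group (Z/4897Z)^*. By CRT, (Z/4897Z)^* ≅ (Z/59Z)^* × (Z/83Z)^*. Each prime-power unit group is (Z/59Z)^* ≅ Z/58Z; (Z/83Z)^* ≅ Z/82Z. Hence Gal(Q(zeta_4897)/Q) ≅ Z/58Z × Z/82Z.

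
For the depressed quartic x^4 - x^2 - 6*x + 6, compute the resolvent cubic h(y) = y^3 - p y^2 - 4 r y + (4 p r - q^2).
h(y) = y^3 + y^2 - 24*y - 60

Identify coefficients: p = -1, q = -6, r = 6.
Plug into h(y) = y^3 - p y^2 - 4 r y + (4 p r - q^2):
  h(y) = y^3 - (-1) y^2 - 4*(6) y + (4*(-1)*(6) - (-6)^2)
       = y^3 + (1) y^2 + (-24) y + (-60).
Simplifying: h(y) = y^3 + y^2 - 24*y - 60.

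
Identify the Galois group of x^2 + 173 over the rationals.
Gal(K/Q) = Z/2Z (cyclic of order 2)

x^2 + 173 is irreducible over Q since -173 is not a rational square. The splitting field Q(sqrt(-173)) has degree 2 over Q, and its unique nontrivial automorphism is sqrt(-173) ↦ -sqrt(-173). Hence Gal(Q(sqrt(-173))/Q) = Z/2Z.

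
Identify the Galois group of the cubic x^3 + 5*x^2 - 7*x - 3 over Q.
Gal(K/Q) = S_3 (symmetric group of order 6)

Compute the discriminant of x^3 + (5)*x^2 + (-7)*x + (-3): Δ = 5744. Since Δ is not a rational square, the Galois group is not contained in A_3; it must be the full S_3 (irreducibility of the cubic rules out anything smaller).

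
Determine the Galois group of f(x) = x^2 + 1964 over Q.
Gal(K/Q) = Z/2Z (cyclic of order 2)

x^2 + 1964 is irreducible over Q since -1964 is not a rational square. The splitting field Q(sqrt(-1964)) has degree 2 over Q, and its unique nontrivial automorphism is sqrt(-1964) ↦ -sqrt(-1964). Hence Gal(Q(sqrt(-1964))/Q) = Z/2Z.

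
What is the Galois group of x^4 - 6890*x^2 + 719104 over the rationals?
Gal(K/Q) = Z/2Z (cyclic of order 2)

f factors as (x^2 - 6784)(x^2 - 106), so the splitting field is K = Q(sqrt(6784), sqrt(106)). The squarefree part of 6784 is 106 and the squarefree part of 106 is also 106, so sqrt(6784) and sqrt(106) are both rational multiples of sqrt(106). Hence Q(sqrt(6784)) = Q(sqrt(106)) = Q(sqrt(106)), and the splitting field collapses to a single degree-2 extension with Galois group Z/2Z.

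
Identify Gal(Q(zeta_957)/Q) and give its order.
|Gal(Q(zeta_957)/Q)| = phi(957) = 560; group ≅ (Z/957Z)^* ≅ Z/2Z × Z/10Z × Z/28Z

The n-th cyclotomic polynomial Φ_957(x) is the minimal polynomial of zeta_957 over Q and has degree phi(957) = 560. So Q(zeta_957) is a degree-560 Galois extension with Galois group (Z/957Z)^*. By CRT, (Z/957Z)^* ≅ (Z/3Z)^* × (Z/11Z)^* × (Z/29Z)^*. Each prime-power unit group is (Z/3Z)^* ≅ Z/2Z; (Z/11Z)^* ≅ Z/10Z; (Z/29Z)^* ≅ Z/28Z. Hence Gal(Q(zeta_957)/Q) ≅ Z/2Z × Z/10Z × Z/28Z.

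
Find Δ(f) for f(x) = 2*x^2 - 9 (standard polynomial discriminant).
Δ = 72

For a quadratic a x^2 + b x + c the discriminant is Δ = b^2 - 4ac = (0)^2 - 4*(2)*(-9) = 0 - (-72) = 72.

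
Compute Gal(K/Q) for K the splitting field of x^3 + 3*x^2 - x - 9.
Gal(K/Q) = S_3 (symmetric group of order 6)

Compute the discriminant of x^3 + (3)*x^2 + (-1)*x + (-9): Δ = -716. Since Δ is not a rational square, the Galois group is not contained in A_3; it must be the full S_3 (irreducibility of the cubic rules out anything smaller).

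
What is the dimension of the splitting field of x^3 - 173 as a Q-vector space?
[K:Q] = 6

x^3 - 173 has one real root r = 173^(1/3) and two complex roots r*zeta_3, r*zeta_3^2 where zeta_3 = e^(2*pi*i/3). The splitting field is Q(r, zeta_3). [Q(r):Q] = 3 and [Q(zeta_3):Q] = 2 with gcd = 1, so [Q(r, zeta_3):Q] = 3 * 2 = 6.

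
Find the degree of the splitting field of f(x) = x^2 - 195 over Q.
[K:Q] = 2

The polynomial x^2 - 195 is irreducible over Q since 195 is not a perfect square. Its splitting field is Q(sqrt(195)), which has degree 2 over Q.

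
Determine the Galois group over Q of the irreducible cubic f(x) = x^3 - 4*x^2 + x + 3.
Gal(K/Q) = S_3 (symmetric group of order 6)

Compute the discriminant of x^3 + (-4)*x^2 + (1)*x + (3): Δ = 321. Since Δ is not a rational square, the Galois group is not contained in A_3; it must be the full S_3 (irreducibility of the cubic rules out anything smaller).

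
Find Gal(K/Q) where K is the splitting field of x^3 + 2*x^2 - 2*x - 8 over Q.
Gal(K/Q) = S_3 (symmetric group of order 6)

Compute the discriminant of x^3 + (2)*x^2 + (-2)*x + (-8): Δ = -848. Since Δ is not a rational square, the Galois group is not contained in A_3; it must be the full S_3 (irreducibility of the cubic rules out anything smaller).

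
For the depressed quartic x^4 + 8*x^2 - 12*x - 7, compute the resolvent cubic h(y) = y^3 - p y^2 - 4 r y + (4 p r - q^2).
h(y) = y^3 - 8*y^2 + 28*y - 368

Identify coefficients: p = 8, q = -12, r = -7.
Plug into h(y) = y^3 - p y^2 - 4 r y + (4 p r - q^2):
  h(y) = y^3 - (8) y^2 - 4*(-7) y + (4*(8)*(-7) - (-12)^2)
       = y^3 + (-8) y^2 + (28) y + (-368).
Simplifying: h(y) = y^3 - 8*y^2 + 28*y - 368.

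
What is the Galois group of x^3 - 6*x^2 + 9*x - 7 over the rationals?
Gal(K/Q) = S_3 (symmetric group of order 6)

Compute the discriminant of x^3 + (-6)*x^2 + (9)*x + (-7): Δ = -567. Since Δ is not a rational square, the Galois group is not contained in A_3; it must be the full S_3 (irreducibility of the cubic rules out anything smaller).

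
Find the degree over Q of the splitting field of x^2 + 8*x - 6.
[K:Q] = 2

The discriminant of x^2 + (8)*x + (-6) is b^2 - 4c = 64 - (-24) = 88. Since 88 is not a perfect square in Q, the polynomial is irreducible over Q. Its two roots generate a degree-2 extension, so [K:Q] = 2.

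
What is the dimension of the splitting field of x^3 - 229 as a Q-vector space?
[K:Q] = 6

x^3 - 229 has one real root r = 229^(1/3) and two complex roots r*zeta_3, r*zeta_3^2 where zeta_3 = e^(2*pi*i/3). The splitting field is Q(r, zeta_3). [Q(r):Q] = 3 and [Q(zeta_3):Q] = 2 with gcd = 1, so [Q(r, zeta_3):Q] = 3 * 2 = 6.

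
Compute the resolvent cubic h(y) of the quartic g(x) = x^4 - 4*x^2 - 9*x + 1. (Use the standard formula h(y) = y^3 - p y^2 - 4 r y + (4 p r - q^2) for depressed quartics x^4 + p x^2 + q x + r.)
h(y) = y^3 + 4*y^2 - 4*y - 97

Identify coefficients: p = -4, q = -9, r = 1.
Plug into h(y) = y^3 - p y^2 - 4 r y + (4 p r - q^2):
  h(y) = y^3 - (-4) y^2 - 4*(1) y + (4*(-4)*(1) - (-9)^2)
       = y^3 + (4) y^2 + (-4) y + (-97).
Simplifying: h(y) = y^3 + 4*y^2 - 4*y - 97.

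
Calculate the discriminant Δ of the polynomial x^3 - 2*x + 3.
Δ = -211

For a depressed cubic x^3 + p x + q the discriminant is Δ = -4 p^3 - 27 q^2 = -4*(-2)^3 - 27*(3)^2 = 32 - 243 = -211.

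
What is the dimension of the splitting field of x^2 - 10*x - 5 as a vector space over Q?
[K:Q] = 2

The discriminant of x^2 + (-10)*x + (-5) is b^2 - 4c = 100 - (-20) = 120. Since 120 is not a perfect square in Q, the polynomial is irreducible over Q. Its two roots generate a degree-2 extension, so [K:Q] = 2.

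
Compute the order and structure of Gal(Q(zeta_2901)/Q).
|Gal(Q(zeta_2901)/Q)| = phi(2901) = 1932; group ≅ (Z/2901Z)^* ≅ Z/2Z × Z/966Z

The n-th cyclotomic polynomial Φ_2901(x) is the minimal polynomial of zeta_2901 over Q and has degree phi(2901) = 1932. So Q(zeta_2901) is a degree-1932 Galois extension with Galois group (Z/2901Z)^*. By CRT, (Z/2901Z)^* ≅ (Z/3Z)^* × (Z/967Z)^*. Each prime-power unit group is (Z/3Z)^* ≅ Z/2Z; (Z/967Z)^* ≅ Z/966Z. Hence Gal(Q(zeta_2901)/Q) ≅ Z/2Z × Z/966Z.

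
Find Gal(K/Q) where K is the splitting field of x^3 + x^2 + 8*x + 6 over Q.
Gal(K/Q) = S_3 (symmetric group of order 6)

Compute the discriminant of x^3 + (1)*x^2 + (8)*x + (6): Δ = -2116. Since Δ is not a rational square, the Galois group is not contained in A_3; it must be the full S_3 (irreducibility of the cubic rules out anything smaller).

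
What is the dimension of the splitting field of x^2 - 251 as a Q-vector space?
[K:Q] = 2

The polynomial x^2 - 251 is irreducible over Q since 251 is not a perfect square. Its splitting field is Q(sqrt(251)), which has degree 2 over Q.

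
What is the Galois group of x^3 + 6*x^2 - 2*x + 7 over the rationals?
Gal(K/Q) = S_3 (symmetric group of order 6)

Compute the discriminant of x^3 + (6)*x^2 + (-2)*x + (7): Δ = -8707. Since Δ is not a rational square, the Galois group is not contained in A_3; it must be the full S_3 (irreducibility of the cubic rules out anything smaller).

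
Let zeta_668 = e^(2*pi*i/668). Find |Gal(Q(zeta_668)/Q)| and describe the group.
|Gal(Q(zeta_668)/Q)| = phi(668) = 332; group ≅ (Z/668Z)^* ≅ Z/2Z × Z/166Z

The n-th cyclotomic polynomial Φ_668(x) is the minimal polynomial of zeta_668 over Q and has degree phi(668) = 332. So Q(zeta_668) is a degree-332 Galois extension with Galois group (Z/668Z)^*. By CRT, (Z/668Z)^* ≅ (Z/4Z)^* × (Z/167Z)^*. Each prime-power unit group is (Z/4Z)^* ≅ Z/2Z; (Z/167Z)^* ≅ Z/166Z. Hence Gal(Q(zeta_668)/Q) ≅ Z/2Z × Z/166Z.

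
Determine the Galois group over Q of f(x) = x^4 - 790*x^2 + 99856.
Gal(K/Q) = Z/2Z (cyclic of order 2)

f factors as (x^2 - 632)(x^2 - 158), so the splitting field is K = Q(sqrt(632), sqrt(158)). The squarefree part of 632 is 158 and the squarefree part of 158 is also 158, so sqrt(632) and sqrt(158) are both rational multiples of sqrt(158). Hence Q(sqrt(632)) = Q(sqrt(158)) = Q(sqrt(158)), and the splitting field collapses to a single degree-2 extension with Galois group Z/2Z.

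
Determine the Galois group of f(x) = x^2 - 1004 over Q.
Gal(K/Q) = Z/2Z (cyclic of order 2)

x^2 - 1004 is irreducible over Q since 1004 is not a rational square. The splitting field Q(sqrt(1004)) has degree 2 over Q, and its unique nontrivial automorphism is sqrt(1004) ↦ -sqrt(1004). Hence Gal(Q(sqrt(1004))/Q) = Z/2Z.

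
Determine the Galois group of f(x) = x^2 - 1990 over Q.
Gal(K/Q) = Z/2Z (cyclic of order 2)

x^2 - 1990 is irreducible over Q since 1990 is not a rational square. The splitting field Q(sqrt(1990)) has degree 2 over Q, and its unique nontrivial automorphism is sqrt(1990) ↦ -sqrt(1990). Hence Gal(Q(sqrt(1990))/Q) = Z/2Z.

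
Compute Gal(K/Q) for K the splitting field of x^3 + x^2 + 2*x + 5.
Gal(K/Q) = S_3 (symmetric group of order 6)

Compute the discriminant of x^3 + (1)*x^2 + (2)*x + (5): Δ = -543. Since Δ is not a rational square, the Galois group is not contained in A_3; it must be the full S_3 (irreducibility of the cubic rules out anything smaller).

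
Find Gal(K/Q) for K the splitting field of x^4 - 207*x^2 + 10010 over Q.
Gal(K/Q) = V_4 (Klein four-group, Z/2Z × Z/2Z)

f factors as (x^2 - 77)(x^2 - 130), so the splitting field is K = Q(sqrt(77), sqrt(130)). The elements 77, 130, 10010 are all non-squares in Q, so sqrt(77) and sqrt(130) generate independent quadratic extensions. Thus [K:Q] = 4 and Gal(K/Q) is generated by the two order-2 automorphisms sqrt(77) ↦ -sqrt(77) and sqrt(130) ↦ -sqrt(130), giving V_4.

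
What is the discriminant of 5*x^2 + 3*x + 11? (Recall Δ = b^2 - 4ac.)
Δ = -211

For a quadratic a x^2 + b x + c the discriminant is Δ = b^2 - 4ac = (3)^2 - 4*(5)*(11) = 9 - (220) = -211.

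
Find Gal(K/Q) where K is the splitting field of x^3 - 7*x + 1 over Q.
Gal(K/Q) = S_3 (symmetric group of order 6)

Compute the discriminant of x^3 + (0)*x^2 + (-7)*x + (1): Δ = 1345. Since Δ is not a rational square, the Galois group is not contained in A_3; it must be the full S_3 (irreducibility of the cubic rules out anything smaller).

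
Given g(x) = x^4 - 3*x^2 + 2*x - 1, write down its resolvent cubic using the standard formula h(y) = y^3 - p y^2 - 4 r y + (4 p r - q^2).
h(y) = y^3 + 3*y^2 + 4*y + 8

Identify coefficients: p = -3, q = 2, r = -1.
Plug into h(y) = y^3 - p y^2 - 4 r y + (4 p r - q^2):
  h(y) = y^3 - (-3) y^2 - 4*(-1) y + (4*(-3)*(-1) - (2)^2)
       = y^3 + (3) y^2 + (4) y + (8).
Simplifying: h(y) = y^3 + 3*y^2 + 4*y + 8.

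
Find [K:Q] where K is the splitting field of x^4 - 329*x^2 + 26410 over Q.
[K:Q] = 4

f factors as (x^2 - 190)(x^2 - 139); the splitting field is K = Q(sqrt(190), sqrt(139)). Since 190, 139, and 26410 are all non-squares in Q, the three subfields Q(sqrt(190)), Q(sqrt(139)), Q(sqrt(26410)) are distinct degree-2 extensions, so [K:Q] = 4 (Klein four Galois group).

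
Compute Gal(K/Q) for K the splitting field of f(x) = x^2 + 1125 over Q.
Gal(K/Q) = Z/2Z (cyclic of order 2)

x^2 + 1125 is irreducible over Q since -1125 is not a rational square. The splitting field Q(sqrt(-1125)) has degree 2 over Q, and its unique nontrivial automorphism is sqrt(-1125) ↦ -sqrt(-1125). Hence Gal(Q(sqrt(-1125))/Q) = Z/2Z.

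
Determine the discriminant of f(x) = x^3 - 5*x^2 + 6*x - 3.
Δ = -87

For x^3 + a x^2 + b x + c the discriminant is Δ = 18 a b c - 4 a^3 c + a^2 b^2 - 4 b^3 - 27 c^2.
Plug a = -5, b = 6, c = -3:
  18*(-5)*(6)*(-3) - 4*(-5)^3*(-3) + (-5)^2*(6)^2 - 4*(6)^3 - 27*(-3)^2
  = 1620 + (-1500) + 900 + (-864) + (-243)
  = -87.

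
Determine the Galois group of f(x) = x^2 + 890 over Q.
Gal(K/Q) = Z/2Z (cyclic of order 2)

x^2 + 890 is irreducible over Q since -890 is not a rational square. The splitting field Q(sqrt(-890)) has degree 2 over Q, and its unique nontrivial automorphism is sqrt(-890) ↦ -sqrt(-890). Hence Gal(Q(sqrt(-890))/Q) = Z/2Z.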